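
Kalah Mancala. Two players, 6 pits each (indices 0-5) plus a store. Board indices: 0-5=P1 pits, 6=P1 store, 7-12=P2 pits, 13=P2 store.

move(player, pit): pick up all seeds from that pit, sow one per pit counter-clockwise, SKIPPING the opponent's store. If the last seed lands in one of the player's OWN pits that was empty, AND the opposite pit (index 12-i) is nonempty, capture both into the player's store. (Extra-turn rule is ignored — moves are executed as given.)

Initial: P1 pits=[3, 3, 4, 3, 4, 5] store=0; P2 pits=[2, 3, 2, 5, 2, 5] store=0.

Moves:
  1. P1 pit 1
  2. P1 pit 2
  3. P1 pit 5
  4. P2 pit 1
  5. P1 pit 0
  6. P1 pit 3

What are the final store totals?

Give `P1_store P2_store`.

Answer: 3 0

Derivation:
Move 1: P1 pit1 -> P1=[3,0,5,4,5,5](0) P2=[2,3,2,5,2,5](0)
Move 2: P1 pit2 -> P1=[3,0,0,5,6,6](1) P2=[3,3,2,5,2,5](0)
Move 3: P1 pit5 -> P1=[3,0,0,5,6,0](2) P2=[4,4,3,6,3,5](0)
Move 4: P2 pit1 -> P1=[3,0,0,5,6,0](2) P2=[4,0,4,7,4,6](0)
Move 5: P1 pit0 -> P1=[0,1,1,6,6,0](2) P2=[4,0,4,7,4,6](0)
Move 6: P1 pit3 -> P1=[0,1,1,0,7,1](3) P2=[5,1,5,7,4,6](0)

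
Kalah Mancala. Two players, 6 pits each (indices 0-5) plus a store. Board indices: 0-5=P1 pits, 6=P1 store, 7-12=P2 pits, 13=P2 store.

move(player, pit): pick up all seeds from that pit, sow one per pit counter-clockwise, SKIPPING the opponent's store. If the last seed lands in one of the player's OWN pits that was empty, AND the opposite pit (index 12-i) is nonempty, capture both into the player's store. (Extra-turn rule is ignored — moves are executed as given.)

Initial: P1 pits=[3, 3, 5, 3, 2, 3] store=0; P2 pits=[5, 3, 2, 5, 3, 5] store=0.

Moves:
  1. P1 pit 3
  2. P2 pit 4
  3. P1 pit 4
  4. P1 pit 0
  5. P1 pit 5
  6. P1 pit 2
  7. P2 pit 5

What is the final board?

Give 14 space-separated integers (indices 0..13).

Answer: 1 5 1 3 2 1 8 8 2 3 6 0 0 2

Derivation:
Move 1: P1 pit3 -> P1=[3,3,5,0,3,4](1) P2=[5,3,2,5,3,5](0)
Move 2: P2 pit4 -> P1=[4,3,5,0,3,4](1) P2=[5,3,2,5,0,6](1)
Move 3: P1 pit4 -> P1=[4,3,5,0,0,5](2) P2=[6,3,2,5,0,6](1)
Move 4: P1 pit0 -> P1=[0,4,6,1,0,5](6) P2=[6,0,2,5,0,6](1)
Move 5: P1 pit5 -> P1=[0,4,6,1,0,0](7) P2=[7,1,3,6,0,6](1)
Move 6: P1 pit2 -> P1=[0,4,0,2,1,1](8) P2=[8,2,3,6,0,6](1)
Move 7: P2 pit5 -> P1=[1,5,1,3,2,1](8) P2=[8,2,3,6,0,0](2)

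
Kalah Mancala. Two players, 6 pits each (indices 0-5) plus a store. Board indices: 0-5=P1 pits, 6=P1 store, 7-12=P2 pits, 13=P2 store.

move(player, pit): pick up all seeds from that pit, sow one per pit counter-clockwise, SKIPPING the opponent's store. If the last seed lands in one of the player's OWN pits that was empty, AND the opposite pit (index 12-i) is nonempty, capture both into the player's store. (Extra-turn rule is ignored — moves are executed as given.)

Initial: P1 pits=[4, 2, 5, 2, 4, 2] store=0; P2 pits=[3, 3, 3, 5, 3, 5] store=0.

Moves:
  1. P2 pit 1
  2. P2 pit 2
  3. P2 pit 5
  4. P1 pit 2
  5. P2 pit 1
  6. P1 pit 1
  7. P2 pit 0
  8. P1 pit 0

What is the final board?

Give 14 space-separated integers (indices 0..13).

Move 1: P2 pit1 -> P1=[4,2,5,2,4,2](0) P2=[3,0,4,6,4,5](0)
Move 2: P2 pit2 -> P1=[4,2,5,2,4,2](0) P2=[3,0,0,7,5,6](1)
Move 3: P2 pit5 -> P1=[5,3,6,3,5,2](0) P2=[3,0,0,7,5,0](2)
Move 4: P1 pit2 -> P1=[5,3,0,4,6,3](1) P2=[4,1,0,7,5,0](2)
Move 5: P2 pit1 -> P1=[5,3,0,0,6,3](1) P2=[4,0,0,7,5,0](7)
Move 6: P1 pit1 -> P1=[5,0,1,1,7,3](1) P2=[4,0,0,7,5,0](7)
Move 7: P2 pit0 -> P1=[5,0,1,1,7,3](1) P2=[0,1,1,8,6,0](7)
Move 8: P1 pit0 -> P1=[0,1,2,2,8,4](1) P2=[0,1,1,8,6,0](7)

Answer: 0 1 2 2 8 4 1 0 1 1 8 6 0 7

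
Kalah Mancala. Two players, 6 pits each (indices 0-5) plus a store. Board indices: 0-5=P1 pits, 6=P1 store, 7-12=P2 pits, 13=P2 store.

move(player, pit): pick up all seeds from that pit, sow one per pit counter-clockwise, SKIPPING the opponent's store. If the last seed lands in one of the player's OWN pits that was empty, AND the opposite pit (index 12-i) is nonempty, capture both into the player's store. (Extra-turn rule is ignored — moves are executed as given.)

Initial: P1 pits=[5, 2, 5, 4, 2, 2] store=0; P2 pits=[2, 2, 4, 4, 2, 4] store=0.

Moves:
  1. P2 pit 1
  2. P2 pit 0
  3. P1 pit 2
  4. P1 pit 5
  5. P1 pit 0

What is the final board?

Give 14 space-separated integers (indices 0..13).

Answer: 0 3 1 6 4 0 5 0 2 6 5 2 4 0

Derivation:
Move 1: P2 pit1 -> P1=[5,2,5,4,2,2](0) P2=[2,0,5,5,2,4](0)
Move 2: P2 pit0 -> P1=[5,2,5,4,2,2](0) P2=[0,1,6,5,2,4](0)
Move 3: P1 pit2 -> P1=[5,2,0,5,3,3](1) P2=[1,1,6,5,2,4](0)
Move 4: P1 pit5 -> P1=[5,2,0,5,3,0](2) P2=[2,2,6,5,2,4](0)
Move 5: P1 pit0 -> P1=[0,3,1,6,4,0](5) P2=[0,2,6,5,2,4](0)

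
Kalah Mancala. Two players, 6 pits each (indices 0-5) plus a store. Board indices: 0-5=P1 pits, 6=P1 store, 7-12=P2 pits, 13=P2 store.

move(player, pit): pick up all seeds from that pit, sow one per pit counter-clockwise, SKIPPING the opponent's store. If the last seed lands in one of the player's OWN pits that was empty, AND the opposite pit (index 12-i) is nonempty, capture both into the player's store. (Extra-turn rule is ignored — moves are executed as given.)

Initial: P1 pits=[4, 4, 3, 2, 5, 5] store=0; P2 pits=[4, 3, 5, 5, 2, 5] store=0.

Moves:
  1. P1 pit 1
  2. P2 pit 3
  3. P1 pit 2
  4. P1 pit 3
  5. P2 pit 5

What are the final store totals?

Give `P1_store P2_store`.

Move 1: P1 pit1 -> P1=[4,0,4,3,6,6](0) P2=[4,3,5,5,2,5](0)
Move 2: P2 pit3 -> P1=[5,1,4,3,6,6](0) P2=[4,3,5,0,3,6](1)
Move 3: P1 pit2 -> P1=[5,1,0,4,7,7](1) P2=[4,3,5,0,3,6](1)
Move 4: P1 pit3 -> P1=[5,1,0,0,8,8](2) P2=[5,3,5,0,3,6](1)
Move 5: P2 pit5 -> P1=[6,2,1,1,9,8](2) P2=[5,3,5,0,3,0](2)

Answer: 2 2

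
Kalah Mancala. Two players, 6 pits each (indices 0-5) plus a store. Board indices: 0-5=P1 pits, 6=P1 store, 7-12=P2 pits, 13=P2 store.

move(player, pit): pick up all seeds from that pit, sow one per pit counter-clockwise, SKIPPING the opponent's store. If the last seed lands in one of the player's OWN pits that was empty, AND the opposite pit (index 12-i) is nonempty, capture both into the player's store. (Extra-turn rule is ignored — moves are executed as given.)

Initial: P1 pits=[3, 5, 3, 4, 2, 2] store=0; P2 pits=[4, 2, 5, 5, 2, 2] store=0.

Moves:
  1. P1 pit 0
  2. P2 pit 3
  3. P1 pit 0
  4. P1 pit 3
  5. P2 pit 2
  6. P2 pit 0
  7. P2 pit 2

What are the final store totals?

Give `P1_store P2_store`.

Answer: 1 2

Derivation:
Move 1: P1 pit0 -> P1=[0,6,4,5,2,2](0) P2=[4,2,5,5,2,2](0)
Move 2: P2 pit3 -> P1=[1,7,4,5,2,2](0) P2=[4,2,5,0,3,3](1)
Move 3: P1 pit0 -> P1=[0,8,4,5,2,2](0) P2=[4,2,5,0,3,3](1)
Move 4: P1 pit3 -> P1=[0,8,4,0,3,3](1) P2=[5,3,5,0,3,3](1)
Move 5: P2 pit2 -> P1=[1,8,4,0,3,3](1) P2=[5,3,0,1,4,4](2)
Move 6: P2 pit0 -> P1=[1,8,4,0,3,3](1) P2=[0,4,1,2,5,5](2)
Move 7: P2 pit2 -> P1=[1,8,4,0,3,3](1) P2=[0,4,0,3,5,5](2)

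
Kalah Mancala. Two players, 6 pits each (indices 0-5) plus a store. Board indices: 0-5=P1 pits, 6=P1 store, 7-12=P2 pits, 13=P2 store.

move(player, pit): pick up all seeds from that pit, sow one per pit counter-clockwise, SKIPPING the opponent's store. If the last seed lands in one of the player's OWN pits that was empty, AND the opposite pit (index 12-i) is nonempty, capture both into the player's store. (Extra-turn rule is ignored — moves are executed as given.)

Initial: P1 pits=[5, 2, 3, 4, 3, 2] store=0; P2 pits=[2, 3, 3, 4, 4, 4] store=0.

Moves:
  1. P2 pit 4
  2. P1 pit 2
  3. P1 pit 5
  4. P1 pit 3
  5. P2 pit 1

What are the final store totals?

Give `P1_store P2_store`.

Answer: 2 2

Derivation:
Move 1: P2 pit4 -> P1=[6,3,3,4,3,2](0) P2=[2,3,3,4,0,5](1)
Move 2: P1 pit2 -> P1=[6,3,0,5,4,3](0) P2=[2,3,3,4,0,5](1)
Move 3: P1 pit5 -> P1=[6,3,0,5,4,0](1) P2=[3,4,3,4,0,5](1)
Move 4: P1 pit3 -> P1=[6,3,0,0,5,1](2) P2=[4,5,3,4,0,5](1)
Move 5: P2 pit1 -> P1=[6,3,0,0,5,1](2) P2=[4,0,4,5,1,6](2)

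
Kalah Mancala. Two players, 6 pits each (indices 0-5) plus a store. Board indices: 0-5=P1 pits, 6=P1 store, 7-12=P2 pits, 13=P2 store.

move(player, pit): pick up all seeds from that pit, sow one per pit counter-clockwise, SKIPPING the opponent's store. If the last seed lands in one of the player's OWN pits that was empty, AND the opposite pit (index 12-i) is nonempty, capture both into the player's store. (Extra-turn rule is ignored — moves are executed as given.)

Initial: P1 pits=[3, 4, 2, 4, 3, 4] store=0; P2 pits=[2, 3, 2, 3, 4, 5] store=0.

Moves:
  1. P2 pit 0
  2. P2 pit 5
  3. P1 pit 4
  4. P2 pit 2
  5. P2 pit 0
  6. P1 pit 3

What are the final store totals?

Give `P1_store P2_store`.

Move 1: P2 pit0 -> P1=[3,4,2,4,3,4](0) P2=[0,4,3,3,4,5](0)
Move 2: P2 pit5 -> P1=[4,5,3,5,3,4](0) P2=[0,4,3,3,4,0](1)
Move 3: P1 pit4 -> P1=[4,5,3,5,0,5](1) P2=[1,4,3,3,4,0](1)
Move 4: P2 pit2 -> P1=[0,5,3,5,0,5](1) P2=[1,4,0,4,5,0](6)
Move 5: P2 pit0 -> P1=[0,5,3,5,0,5](1) P2=[0,5,0,4,5,0](6)
Move 6: P1 pit3 -> P1=[0,5,3,0,1,6](2) P2=[1,6,0,4,5,0](6)

Answer: 2 6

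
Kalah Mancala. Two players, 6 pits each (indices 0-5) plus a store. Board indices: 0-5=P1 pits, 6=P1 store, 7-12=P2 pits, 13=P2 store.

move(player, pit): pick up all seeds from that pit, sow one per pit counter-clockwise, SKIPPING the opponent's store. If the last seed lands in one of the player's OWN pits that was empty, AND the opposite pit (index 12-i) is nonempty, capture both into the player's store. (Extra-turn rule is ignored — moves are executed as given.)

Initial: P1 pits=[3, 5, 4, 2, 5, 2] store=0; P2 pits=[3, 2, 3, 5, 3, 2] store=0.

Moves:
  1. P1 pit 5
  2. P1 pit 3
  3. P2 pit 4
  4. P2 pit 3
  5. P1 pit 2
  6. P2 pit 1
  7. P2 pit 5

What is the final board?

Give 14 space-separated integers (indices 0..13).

Move 1: P1 pit5 -> P1=[3,5,4,2,5,0](1) P2=[4,2,3,5,3,2](0)
Move 2: P1 pit3 -> P1=[3,5,4,0,6,0](6) P2=[0,2,3,5,3,2](0)
Move 3: P2 pit4 -> P1=[4,5,4,0,6,0](6) P2=[0,2,3,5,0,3](1)
Move 4: P2 pit3 -> P1=[5,6,4,0,6,0](6) P2=[0,2,3,0,1,4](2)
Move 5: P1 pit2 -> P1=[5,6,0,1,7,1](7) P2=[0,2,3,0,1,4](2)
Move 6: P2 pit1 -> P1=[5,6,0,1,7,1](7) P2=[0,0,4,1,1,4](2)
Move 7: P2 pit5 -> P1=[6,7,1,1,7,1](7) P2=[0,0,4,1,1,0](3)

Answer: 6 7 1 1 7 1 7 0 0 4 1 1 0 3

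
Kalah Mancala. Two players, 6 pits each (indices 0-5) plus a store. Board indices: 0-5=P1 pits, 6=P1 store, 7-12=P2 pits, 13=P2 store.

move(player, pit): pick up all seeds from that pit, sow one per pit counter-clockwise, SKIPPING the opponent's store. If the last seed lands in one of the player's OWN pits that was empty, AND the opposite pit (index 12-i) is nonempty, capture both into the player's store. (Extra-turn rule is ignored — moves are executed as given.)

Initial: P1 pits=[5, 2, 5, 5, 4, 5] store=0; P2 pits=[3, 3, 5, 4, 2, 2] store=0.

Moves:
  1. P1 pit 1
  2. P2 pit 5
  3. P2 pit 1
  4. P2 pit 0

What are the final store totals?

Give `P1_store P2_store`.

Move 1: P1 pit1 -> P1=[5,0,6,6,4,5](0) P2=[3,3,5,4,2,2](0)
Move 2: P2 pit5 -> P1=[6,0,6,6,4,5](0) P2=[3,3,5,4,2,0](1)
Move 3: P2 pit1 -> P1=[6,0,6,6,4,5](0) P2=[3,0,6,5,3,0](1)
Move 4: P2 pit0 -> P1=[6,0,6,6,4,5](0) P2=[0,1,7,6,3,0](1)

Answer: 0 1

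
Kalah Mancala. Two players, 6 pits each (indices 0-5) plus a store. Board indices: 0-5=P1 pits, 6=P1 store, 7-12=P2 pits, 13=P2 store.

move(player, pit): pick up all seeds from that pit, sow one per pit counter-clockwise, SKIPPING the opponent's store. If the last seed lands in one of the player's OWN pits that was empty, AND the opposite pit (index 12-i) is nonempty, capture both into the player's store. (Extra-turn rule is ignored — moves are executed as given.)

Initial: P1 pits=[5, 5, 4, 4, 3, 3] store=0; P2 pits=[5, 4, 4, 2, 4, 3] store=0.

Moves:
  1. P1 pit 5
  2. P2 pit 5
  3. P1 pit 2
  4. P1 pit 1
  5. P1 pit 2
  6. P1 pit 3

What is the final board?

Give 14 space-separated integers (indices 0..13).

Answer: 6 0 0 0 6 3 4 8 6 5 3 4 0 1

Derivation:
Move 1: P1 pit5 -> P1=[5,5,4,4,3,0](1) P2=[6,5,4,2,4,3](0)
Move 2: P2 pit5 -> P1=[6,6,4,4,3,0](1) P2=[6,5,4,2,4,0](1)
Move 3: P1 pit2 -> P1=[6,6,0,5,4,1](2) P2=[6,5,4,2,4,0](1)
Move 4: P1 pit1 -> P1=[6,0,1,6,5,2](3) P2=[7,5,4,2,4,0](1)
Move 5: P1 pit2 -> P1=[6,0,0,7,5,2](3) P2=[7,5,4,2,4,0](1)
Move 6: P1 pit3 -> P1=[6,0,0,0,6,3](4) P2=[8,6,5,3,4,0](1)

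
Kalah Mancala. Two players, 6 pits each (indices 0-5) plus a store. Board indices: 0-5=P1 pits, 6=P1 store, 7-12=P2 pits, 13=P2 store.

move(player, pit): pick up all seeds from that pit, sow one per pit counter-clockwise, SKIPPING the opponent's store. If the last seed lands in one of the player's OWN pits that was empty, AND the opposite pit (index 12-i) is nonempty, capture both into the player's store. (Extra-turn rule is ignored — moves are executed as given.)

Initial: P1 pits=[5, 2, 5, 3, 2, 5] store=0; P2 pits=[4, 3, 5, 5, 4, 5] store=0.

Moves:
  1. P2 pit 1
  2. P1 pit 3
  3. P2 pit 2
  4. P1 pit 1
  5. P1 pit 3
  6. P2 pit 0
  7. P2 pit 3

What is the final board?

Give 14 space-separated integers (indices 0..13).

Move 1: P2 pit1 -> P1=[5,2,5,3,2,5](0) P2=[4,0,6,6,5,5](0)
Move 2: P1 pit3 -> P1=[5,2,5,0,3,6](1) P2=[4,0,6,6,5,5](0)
Move 3: P2 pit2 -> P1=[6,3,5,0,3,6](1) P2=[4,0,0,7,6,6](1)
Move 4: P1 pit1 -> P1=[6,0,6,1,4,6](1) P2=[4,0,0,7,6,6](1)
Move 5: P1 pit3 -> P1=[6,0,6,0,5,6](1) P2=[4,0,0,7,6,6](1)
Move 6: P2 pit0 -> P1=[6,0,6,0,5,6](1) P2=[0,1,1,8,7,6](1)
Move 7: P2 pit3 -> P1=[7,1,7,1,6,6](1) P2=[0,1,1,0,8,7](2)

Answer: 7 1 7 1 6 6 1 0 1 1 0 8 7 2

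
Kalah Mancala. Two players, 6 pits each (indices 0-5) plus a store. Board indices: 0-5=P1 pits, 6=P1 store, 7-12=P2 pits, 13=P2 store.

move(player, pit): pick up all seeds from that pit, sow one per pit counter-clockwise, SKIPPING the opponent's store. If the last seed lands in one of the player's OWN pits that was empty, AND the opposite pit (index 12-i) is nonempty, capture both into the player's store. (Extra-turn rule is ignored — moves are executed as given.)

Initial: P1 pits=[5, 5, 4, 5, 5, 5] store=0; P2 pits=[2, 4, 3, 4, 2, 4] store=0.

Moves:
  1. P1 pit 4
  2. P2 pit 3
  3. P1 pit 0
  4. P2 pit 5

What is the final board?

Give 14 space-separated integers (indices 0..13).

Move 1: P1 pit4 -> P1=[5,5,4,5,0,6](1) P2=[3,5,4,4,2,4](0)
Move 2: P2 pit3 -> P1=[6,5,4,5,0,6](1) P2=[3,5,4,0,3,5](1)
Move 3: P1 pit0 -> P1=[0,6,5,6,1,7](2) P2=[3,5,4,0,3,5](1)
Move 4: P2 pit5 -> P1=[1,7,6,7,1,7](2) P2=[3,5,4,0,3,0](2)

Answer: 1 7 6 7 1 7 2 3 5 4 0 3 0 2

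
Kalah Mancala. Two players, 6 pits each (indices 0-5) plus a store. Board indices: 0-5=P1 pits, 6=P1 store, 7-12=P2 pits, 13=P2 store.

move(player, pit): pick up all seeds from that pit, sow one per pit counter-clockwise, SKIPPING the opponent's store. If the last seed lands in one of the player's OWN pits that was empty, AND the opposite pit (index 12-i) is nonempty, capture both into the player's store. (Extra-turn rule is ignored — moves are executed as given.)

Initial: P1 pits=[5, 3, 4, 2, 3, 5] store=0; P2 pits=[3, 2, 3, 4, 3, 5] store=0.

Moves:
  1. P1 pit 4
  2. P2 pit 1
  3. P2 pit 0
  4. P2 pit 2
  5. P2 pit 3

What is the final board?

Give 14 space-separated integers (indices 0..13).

Answer: 7 4 5 3 0 6 1 0 1 0 0 6 7 2

Derivation:
Move 1: P1 pit4 -> P1=[5,3,4,2,0,6](1) P2=[4,2,3,4,3,5](0)
Move 2: P2 pit1 -> P1=[5,3,4,2,0,6](1) P2=[4,0,4,5,3,5](0)
Move 3: P2 pit0 -> P1=[5,3,4,2,0,6](1) P2=[0,1,5,6,4,5](0)
Move 4: P2 pit2 -> P1=[6,3,4,2,0,6](1) P2=[0,1,0,7,5,6](1)
Move 5: P2 pit3 -> P1=[7,4,5,3,0,6](1) P2=[0,1,0,0,6,7](2)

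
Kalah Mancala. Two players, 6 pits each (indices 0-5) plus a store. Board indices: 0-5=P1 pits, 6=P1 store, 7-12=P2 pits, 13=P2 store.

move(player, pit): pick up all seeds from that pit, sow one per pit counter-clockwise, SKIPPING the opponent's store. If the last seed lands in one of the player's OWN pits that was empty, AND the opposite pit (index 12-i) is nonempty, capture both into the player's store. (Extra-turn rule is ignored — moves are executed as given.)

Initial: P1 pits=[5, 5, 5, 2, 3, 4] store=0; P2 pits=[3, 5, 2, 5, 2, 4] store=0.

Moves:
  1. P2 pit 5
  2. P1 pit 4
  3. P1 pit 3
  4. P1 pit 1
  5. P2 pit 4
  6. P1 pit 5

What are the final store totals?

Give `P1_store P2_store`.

Move 1: P2 pit5 -> P1=[6,6,6,2,3,4](0) P2=[3,5,2,5,2,0](1)
Move 2: P1 pit4 -> P1=[6,6,6,2,0,5](1) P2=[4,5,2,5,2,0](1)
Move 3: P1 pit3 -> P1=[6,6,6,0,1,6](1) P2=[4,5,2,5,2,0](1)
Move 4: P1 pit1 -> P1=[6,0,7,1,2,7](2) P2=[5,5,2,5,2,0](1)
Move 5: P2 pit4 -> P1=[6,0,7,1,2,7](2) P2=[5,5,2,5,0,1](2)
Move 6: P1 pit5 -> P1=[6,0,7,1,2,0](3) P2=[6,6,3,6,1,2](2)

Answer: 3 2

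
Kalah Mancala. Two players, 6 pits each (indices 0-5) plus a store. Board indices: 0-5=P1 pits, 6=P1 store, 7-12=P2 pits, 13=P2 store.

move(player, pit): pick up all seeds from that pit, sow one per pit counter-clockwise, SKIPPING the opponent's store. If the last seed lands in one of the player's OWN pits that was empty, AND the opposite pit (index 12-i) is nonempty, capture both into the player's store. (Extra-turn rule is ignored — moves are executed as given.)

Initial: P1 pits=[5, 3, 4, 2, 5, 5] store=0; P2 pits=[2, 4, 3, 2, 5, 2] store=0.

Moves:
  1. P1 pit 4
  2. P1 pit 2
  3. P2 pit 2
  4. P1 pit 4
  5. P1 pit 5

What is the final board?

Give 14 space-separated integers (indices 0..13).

Move 1: P1 pit4 -> P1=[5,3,4,2,0,6](1) P2=[3,5,4,2,5,2](0)
Move 2: P1 pit2 -> P1=[5,3,0,3,1,7](2) P2=[3,5,4,2,5,2](0)
Move 3: P2 pit2 -> P1=[5,3,0,3,1,7](2) P2=[3,5,0,3,6,3](1)
Move 4: P1 pit4 -> P1=[5,3,0,3,0,8](2) P2=[3,5,0,3,6,3](1)
Move 5: P1 pit5 -> P1=[6,3,0,3,0,0](3) P2=[4,6,1,4,7,4](1)

Answer: 6 3 0 3 0 0 3 4 6 1 4 7 4 1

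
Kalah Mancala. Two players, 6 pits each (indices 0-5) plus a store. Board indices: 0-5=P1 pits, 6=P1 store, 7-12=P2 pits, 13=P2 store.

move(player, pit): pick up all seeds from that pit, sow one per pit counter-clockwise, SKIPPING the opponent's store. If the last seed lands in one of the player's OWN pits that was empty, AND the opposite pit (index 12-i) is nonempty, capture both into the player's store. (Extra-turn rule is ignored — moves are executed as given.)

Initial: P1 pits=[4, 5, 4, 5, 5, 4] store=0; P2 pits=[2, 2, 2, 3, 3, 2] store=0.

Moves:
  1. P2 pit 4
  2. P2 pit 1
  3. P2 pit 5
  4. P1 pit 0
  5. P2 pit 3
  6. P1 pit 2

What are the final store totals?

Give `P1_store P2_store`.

Answer: 2 3

Derivation:
Move 1: P2 pit4 -> P1=[5,5,4,5,5,4](0) P2=[2,2,2,3,0,3](1)
Move 2: P2 pit1 -> P1=[5,5,4,5,5,4](0) P2=[2,0,3,4,0,3](1)
Move 3: P2 pit5 -> P1=[6,6,4,5,5,4](0) P2=[2,0,3,4,0,0](2)
Move 4: P1 pit0 -> P1=[0,7,5,6,6,5](1) P2=[2,0,3,4,0,0](2)
Move 5: P2 pit3 -> P1=[1,7,5,6,6,5](1) P2=[2,0,3,0,1,1](3)
Move 6: P1 pit2 -> P1=[1,7,0,7,7,6](2) P2=[3,0,3,0,1,1](3)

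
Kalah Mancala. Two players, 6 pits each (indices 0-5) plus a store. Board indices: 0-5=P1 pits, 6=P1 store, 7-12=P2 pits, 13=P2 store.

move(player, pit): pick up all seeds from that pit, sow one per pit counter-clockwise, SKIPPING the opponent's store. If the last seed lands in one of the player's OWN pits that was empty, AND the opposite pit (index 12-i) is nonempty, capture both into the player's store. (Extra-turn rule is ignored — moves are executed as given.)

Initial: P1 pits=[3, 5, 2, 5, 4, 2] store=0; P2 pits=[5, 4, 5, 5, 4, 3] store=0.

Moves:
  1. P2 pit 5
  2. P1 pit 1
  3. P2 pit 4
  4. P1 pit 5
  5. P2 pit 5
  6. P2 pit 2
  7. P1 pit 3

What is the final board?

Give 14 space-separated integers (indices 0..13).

Move 1: P2 pit5 -> P1=[4,6,2,5,4,2](0) P2=[5,4,5,5,4,0](1)
Move 2: P1 pit1 -> P1=[4,0,3,6,5,3](1) P2=[6,4,5,5,4,0](1)
Move 3: P2 pit4 -> P1=[5,1,3,6,5,3](1) P2=[6,4,5,5,0,1](2)
Move 4: P1 pit5 -> P1=[5,1,3,6,5,0](2) P2=[7,5,5,5,0,1](2)
Move 5: P2 pit5 -> P1=[5,1,3,6,5,0](2) P2=[7,5,5,5,0,0](3)
Move 6: P2 pit2 -> P1=[6,1,3,6,5,0](2) P2=[7,5,0,6,1,1](4)
Move 7: P1 pit3 -> P1=[6,1,3,0,6,1](3) P2=[8,6,1,6,1,1](4)

Answer: 6 1 3 0 6 1 3 8 6 1 6 1 1 4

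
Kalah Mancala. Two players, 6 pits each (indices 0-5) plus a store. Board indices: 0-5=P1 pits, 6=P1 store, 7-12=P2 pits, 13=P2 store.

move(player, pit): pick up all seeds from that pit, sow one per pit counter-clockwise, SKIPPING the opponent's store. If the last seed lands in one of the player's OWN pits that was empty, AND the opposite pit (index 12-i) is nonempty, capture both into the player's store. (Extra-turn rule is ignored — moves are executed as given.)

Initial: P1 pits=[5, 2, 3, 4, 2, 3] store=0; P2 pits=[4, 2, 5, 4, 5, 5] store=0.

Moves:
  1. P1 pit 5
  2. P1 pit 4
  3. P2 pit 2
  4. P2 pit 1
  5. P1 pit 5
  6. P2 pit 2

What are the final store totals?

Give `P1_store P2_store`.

Move 1: P1 pit5 -> P1=[5,2,3,4,2,0](1) P2=[5,3,5,4,5,5](0)
Move 2: P1 pit4 -> P1=[5,2,3,4,0,1](2) P2=[5,3,5,4,5,5](0)
Move 3: P2 pit2 -> P1=[6,2,3,4,0,1](2) P2=[5,3,0,5,6,6](1)
Move 4: P2 pit1 -> P1=[6,2,3,4,0,1](2) P2=[5,0,1,6,7,6](1)
Move 5: P1 pit5 -> P1=[6,2,3,4,0,0](3) P2=[5,0,1,6,7,6](1)
Move 6: P2 pit2 -> P1=[6,2,3,4,0,0](3) P2=[5,0,0,7,7,6](1)

Answer: 3 1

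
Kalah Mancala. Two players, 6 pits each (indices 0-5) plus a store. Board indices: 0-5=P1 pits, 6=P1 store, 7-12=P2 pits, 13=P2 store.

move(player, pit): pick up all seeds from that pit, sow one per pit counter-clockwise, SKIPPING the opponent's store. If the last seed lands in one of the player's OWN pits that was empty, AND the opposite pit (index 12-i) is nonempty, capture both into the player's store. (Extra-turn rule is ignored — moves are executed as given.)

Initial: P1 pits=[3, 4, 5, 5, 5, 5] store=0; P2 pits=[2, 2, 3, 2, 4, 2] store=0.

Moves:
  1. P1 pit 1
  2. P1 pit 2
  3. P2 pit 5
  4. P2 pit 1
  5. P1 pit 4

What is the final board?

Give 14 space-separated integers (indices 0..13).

Move 1: P1 pit1 -> P1=[3,0,6,6,6,6](0) P2=[2,2,3,2,4,2](0)
Move 2: P1 pit2 -> P1=[3,0,0,7,7,7](1) P2=[3,3,3,2,4,2](0)
Move 3: P2 pit5 -> P1=[4,0,0,7,7,7](1) P2=[3,3,3,2,4,0](1)
Move 4: P2 pit1 -> P1=[4,0,0,7,7,7](1) P2=[3,0,4,3,5,0](1)
Move 5: P1 pit4 -> P1=[4,0,0,7,0,8](2) P2=[4,1,5,4,6,0](1)

Answer: 4 0 0 7 0 8 2 4 1 5 4 6 0 1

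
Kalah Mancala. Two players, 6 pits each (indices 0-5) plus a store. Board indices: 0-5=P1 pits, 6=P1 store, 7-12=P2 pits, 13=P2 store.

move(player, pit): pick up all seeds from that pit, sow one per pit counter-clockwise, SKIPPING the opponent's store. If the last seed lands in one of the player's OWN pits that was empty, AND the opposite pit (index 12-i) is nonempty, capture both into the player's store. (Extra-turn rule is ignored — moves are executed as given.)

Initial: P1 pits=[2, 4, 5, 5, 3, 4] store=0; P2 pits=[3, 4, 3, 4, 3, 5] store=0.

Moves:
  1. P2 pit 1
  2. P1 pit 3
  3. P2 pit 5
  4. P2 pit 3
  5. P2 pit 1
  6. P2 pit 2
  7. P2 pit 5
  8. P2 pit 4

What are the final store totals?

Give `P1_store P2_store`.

Move 1: P2 pit1 -> P1=[2,4,5,5,3,4](0) P2=[3,0,4,5,4,6](0)
Move 2: P1 pit3 -> P1=[2,4,5,0,4,5](1) P2=[4,1,4,5,4,6](0)
Move 3: P2 pit5 -> P1=[3,5,6,1,5,5](1) P2=[4,1,4,5,4,0](1)
Move 4: P2 pit3 -> P1=[4,6,6,1,5,5](1) P2=[4,1,4,0,5,1](2)
Move 5: P2 pit1 -> P1=[4,6,6,1,5,5](1) P2=[4,0,5,0,5,1](2)
Move 6: P2 pit2 -> P1=[5,6,6,1,5,5](1) P2=[4,0,0,1,6,2](3)
Move 7: P2 pit5 -> P1=[6,6,6,1,5,5](1) P2=[4,0,0,1,6,0](4)
Move 8: P2 pit4 -> P1=[7,7,7,2,5,5](1) P2=[4,0,0,1,0,1](5)

Answer: 1 5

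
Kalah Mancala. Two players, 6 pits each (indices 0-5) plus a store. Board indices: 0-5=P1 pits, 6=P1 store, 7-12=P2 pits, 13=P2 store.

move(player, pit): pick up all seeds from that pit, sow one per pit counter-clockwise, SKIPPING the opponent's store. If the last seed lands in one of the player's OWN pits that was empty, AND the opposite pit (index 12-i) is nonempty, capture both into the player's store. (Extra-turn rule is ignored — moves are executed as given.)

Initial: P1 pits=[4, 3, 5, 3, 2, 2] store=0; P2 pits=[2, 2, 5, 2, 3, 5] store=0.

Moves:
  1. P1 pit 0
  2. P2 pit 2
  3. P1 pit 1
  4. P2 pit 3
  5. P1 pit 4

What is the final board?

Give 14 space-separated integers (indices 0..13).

Answer: 1 0 7 5 0 4 1 3 3 0 0 5 7 2

Derivation:
Move 1: P1 pit0 -> P1=[0,4,6,4,3,2](0) P2=[2,2,5,2,3,5](0)
Move 2: P2 pit2 -> P1=[1,4,6,4,3,2](0) P2=[2,2,0,3,4,6](1)
Move 3: P1 pit1 -> P1=[1,0,7,5,4,3](0) P2=[2,2,0,3,4,6](1)
Move 4: P2 pit3 -> P1=[1,0,7,5,4,3](0) P2=[2,2,0,0,5,7](2)
Move 5: P1 pit4 -> P1=[1,0,7,5,0,4](1) P2=[3,3,0,0,5,7](2)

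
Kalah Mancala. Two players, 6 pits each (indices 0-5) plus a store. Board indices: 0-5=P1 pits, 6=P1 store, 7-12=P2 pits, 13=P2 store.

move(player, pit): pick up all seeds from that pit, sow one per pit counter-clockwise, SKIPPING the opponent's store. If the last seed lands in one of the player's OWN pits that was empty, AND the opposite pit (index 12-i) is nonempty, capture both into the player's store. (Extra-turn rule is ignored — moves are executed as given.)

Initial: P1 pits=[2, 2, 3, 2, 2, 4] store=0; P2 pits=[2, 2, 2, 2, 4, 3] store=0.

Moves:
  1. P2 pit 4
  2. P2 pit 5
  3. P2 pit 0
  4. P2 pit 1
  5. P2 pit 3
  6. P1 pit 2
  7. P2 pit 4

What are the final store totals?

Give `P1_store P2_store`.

Move 1: P2 pit4 -> P1=[3,3,3,2,2,4](0) P2=[2,2,2,2,0,4](1)
Move 2: P2 pit5 -> P1=[4,4,4,2,2,4](0) P2=[2,2,2,2,0,0](2)
Move 3: P2 pit0 -> P1=[4,4,4,2,2,4](0) P2=[0,3,3,2,0,0](2)
Move 4: P2 pit1 -> P1=[4,0,4,2,2,4](0) P2=[0,0,4,3,0,0](7)
Move 5: P2 pit3 -> P1=[4,0,4,2,2,4](0) P2=[0,0,4,0,1,1](8)
Move 6: P1 pit2 -> P1=[4,0,0,3,3,5](1) P2=[0,0,4,0,1,1](8)
Move 7: P2 pit4 -> P1=[4,0,0,3,3,5](1) P2=[0,0,4,0,0,2](8)

Answer: 1 8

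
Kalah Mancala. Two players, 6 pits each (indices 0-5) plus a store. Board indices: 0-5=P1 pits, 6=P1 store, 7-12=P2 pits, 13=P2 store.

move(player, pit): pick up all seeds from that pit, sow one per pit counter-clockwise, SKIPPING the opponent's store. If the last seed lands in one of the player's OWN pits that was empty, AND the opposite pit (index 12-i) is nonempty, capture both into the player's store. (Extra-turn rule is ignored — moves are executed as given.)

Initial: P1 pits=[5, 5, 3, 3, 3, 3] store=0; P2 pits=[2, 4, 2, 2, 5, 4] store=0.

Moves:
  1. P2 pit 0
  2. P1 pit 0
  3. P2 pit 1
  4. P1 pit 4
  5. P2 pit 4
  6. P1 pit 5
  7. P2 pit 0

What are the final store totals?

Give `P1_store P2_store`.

Answer: 2 2

Derivation:
Move 1: P2 pit0 -> P1=[5,5,3,3,3,3](0) P2=[0,5,3,2,5,4](0)
Move 2: P1 pit0 -> P1=[0,6,4,4,4,4](0) P2=[0,5,3,2,5,4](0)
Move 3: P2 pit1 -> P1=[0,6,4,4,4,4](0) P2=[0,0,4,3,6,5](1)
Move 4: P1 pit4 -> P1=[0,6,4,4,0,5](1) P2=[1,1,4,3,6,5](1)
Move 5: P2 pit4 -> P1=[1,7,5,5,0,5](1) P2=[1,1,4,3,0,6](2)
Move 6: P1 pit5 -> P1=[1,7,5,5,0,0](2) P2=[2,2,5,4,0,6](2)
Move 7: P2 pit0 -> P1=[1,7,5,5,0,0](2) P2=[0,3,6,4,0,6](2)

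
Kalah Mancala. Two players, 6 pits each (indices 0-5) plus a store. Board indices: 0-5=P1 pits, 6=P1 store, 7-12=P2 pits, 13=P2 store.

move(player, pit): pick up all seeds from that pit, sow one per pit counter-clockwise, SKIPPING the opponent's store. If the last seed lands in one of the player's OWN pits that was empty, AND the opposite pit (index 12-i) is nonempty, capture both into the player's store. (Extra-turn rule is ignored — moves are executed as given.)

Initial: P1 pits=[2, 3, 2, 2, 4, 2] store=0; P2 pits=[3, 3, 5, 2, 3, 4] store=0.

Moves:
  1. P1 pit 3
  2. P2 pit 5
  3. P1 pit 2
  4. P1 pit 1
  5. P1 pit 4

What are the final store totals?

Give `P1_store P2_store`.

Answer: 1 1

Derivation:
Move 1: P1 pit3 -> P1=[2,3,2,0,5,3](0) P2=[3,3,5,2,3,4](0)
Move 2: P2 pit5 -> P1=[3,4,3,0,5,3](0) P2=[3,3,5,2,3,0](1)
Move 3: P1 pit2 -> P1=[3,4,0,1,6,4](0) P2=[3,3,5,2,3,0](1)
Move 4: P1 pit1 -> P1=[3,0,1,2,7,5](0) P2=[3,3,5,2,3,0](1)
Move 5: P1 pit4 -> P1=[3,0,1,2,0,6](1) P2=[4,4,6,3,4,0](1)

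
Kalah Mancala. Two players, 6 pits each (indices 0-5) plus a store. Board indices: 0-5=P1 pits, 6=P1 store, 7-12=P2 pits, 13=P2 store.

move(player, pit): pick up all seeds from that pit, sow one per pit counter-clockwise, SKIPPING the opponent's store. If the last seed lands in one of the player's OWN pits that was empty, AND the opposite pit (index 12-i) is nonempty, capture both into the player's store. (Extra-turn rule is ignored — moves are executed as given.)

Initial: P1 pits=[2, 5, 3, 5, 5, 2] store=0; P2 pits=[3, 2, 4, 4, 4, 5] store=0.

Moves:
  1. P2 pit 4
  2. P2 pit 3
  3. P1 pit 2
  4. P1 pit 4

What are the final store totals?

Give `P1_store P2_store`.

Answer: 1 2

Derivation:
Move 1: P2 pit4 -> P1=[3,6,3,5,5,2](0) P2=[3,2,4,4,0,6](1)
Move 2: P2 pit3 -> P1=[4,6,3,5,5,2](0) P2=[3,2,4,0,1,7](2)
Move 3: P1 pit2 -> P1=[4,6,0,6,6,3](0) P2=[3,2,4,0,1,7](2)
Move 4: P1 pit4 -> P1=[4,6,0,6,0,4](1) P2=[4,3,5,1,1,7](2)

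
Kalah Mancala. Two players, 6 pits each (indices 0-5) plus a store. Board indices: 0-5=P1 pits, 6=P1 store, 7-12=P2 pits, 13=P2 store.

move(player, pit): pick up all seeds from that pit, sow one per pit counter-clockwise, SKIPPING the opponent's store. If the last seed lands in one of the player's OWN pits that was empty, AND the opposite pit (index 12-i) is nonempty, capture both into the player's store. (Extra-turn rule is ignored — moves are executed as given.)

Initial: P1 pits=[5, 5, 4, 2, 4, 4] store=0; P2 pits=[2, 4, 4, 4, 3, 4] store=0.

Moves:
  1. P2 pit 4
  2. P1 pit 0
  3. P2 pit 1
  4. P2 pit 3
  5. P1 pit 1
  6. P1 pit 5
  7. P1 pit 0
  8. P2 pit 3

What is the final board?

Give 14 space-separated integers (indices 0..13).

Answer: 0 0 6 4 6 0 7 4 2 6 0 1 7 2

Derivation:
Move 1: P2 pit4 -> P1=[6,5,4,2,4,4](0) P2=[2,4,4,4,0,5](1)
Move 2: P1 pit0 -> P1=[0,6,5,3,5,5](1) P2=[2,4,4,4,0,5](1)
Move 3: P2 pit1 -> P1=[0,6,5,3,5,5](1) P2=[2,0,5,5,1,6](1)
Move 4: P2 pit3 -> P1=[1,7,5,3,5,5](1) P2=[2,0,5,0,2,7](2)
Move 5: P1 pit1 -> P1=[1,0,6,4,6,6](2) P2=[3,1,5,0,2,7](2)
Move 6: P1 pit5 -> P1=[1,0,6,4,6,0](3) P2=[4,2,6,1,3,7](2)
Move 7: P1 pit0 -> P1=[0,0,6,4,6,0](7) P2=[4,2,6,1,0,7](2)
Move 8: P2 pit3 -> P1=[0,0,6,4,6,0](7) P2=[4,2,6,0,1,7](2)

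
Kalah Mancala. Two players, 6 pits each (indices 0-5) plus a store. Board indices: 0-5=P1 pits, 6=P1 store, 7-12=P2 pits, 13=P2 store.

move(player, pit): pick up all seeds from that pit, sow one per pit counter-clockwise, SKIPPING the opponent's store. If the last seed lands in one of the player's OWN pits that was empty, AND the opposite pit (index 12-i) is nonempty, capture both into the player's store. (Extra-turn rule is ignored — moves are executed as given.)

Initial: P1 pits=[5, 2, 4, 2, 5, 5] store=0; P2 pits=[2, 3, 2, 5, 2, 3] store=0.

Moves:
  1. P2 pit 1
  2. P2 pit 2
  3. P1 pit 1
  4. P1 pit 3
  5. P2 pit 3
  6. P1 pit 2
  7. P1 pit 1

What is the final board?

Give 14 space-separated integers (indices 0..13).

Move 1: P2 pit1 -> P1=[5,2,4,2,5,5](0) P2=[2,0,3,6,3,3](0)
Move 2: P2 pit2 -> P1=[5,2,4,2,5,5](0) P2=[2,0,0,7,4,4](0)
Move 3: P1 pit1 -> P1=[5,0,5,3,5,5](0) P2=[2,0,0,7,4,4](0)
Move 4: P1 pit3 -> P1=[5,0,5,0,6,6](1) P2=[2,0,0,7,4,4](0)
Move 5: P2 pit3 -> P1=[6,1,6,1,6,6](1) P2=[2,0,0,0,5,5](1)
Move 6: P1 pit2 -> P1=[6,1,0,2,7,7](2) P2=[3,1,0,0,5,5](1)
Move 7: P1 pit1 -> P1=[6,0,1,2,7,7](2) P2=[3,1,0,0,5,5](1)

Answer: 6 0 1 2 7 7 2 3 1 0 0 5 5 1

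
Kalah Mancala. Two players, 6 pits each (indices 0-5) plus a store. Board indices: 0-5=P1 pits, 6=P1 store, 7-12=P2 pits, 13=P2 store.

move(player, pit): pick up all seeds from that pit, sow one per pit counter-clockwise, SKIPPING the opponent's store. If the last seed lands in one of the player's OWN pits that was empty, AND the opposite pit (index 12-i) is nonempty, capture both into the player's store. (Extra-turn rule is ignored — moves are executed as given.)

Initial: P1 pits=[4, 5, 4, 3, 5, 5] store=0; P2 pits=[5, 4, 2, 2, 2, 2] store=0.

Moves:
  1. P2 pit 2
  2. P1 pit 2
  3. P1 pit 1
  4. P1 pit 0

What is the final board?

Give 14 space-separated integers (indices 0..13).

Move 1: P2 pit2 -> P1=[4,5,4,3,5,5](0) P2=[5,4,0,3,3,2](0)
Move 2: P1 pit2 -> P1=[4,5,0,4,6,6](1) P2=[5,4,0,3,3,2](0)
Move 3: P1 pit1 -> P1=[4,0,1,5,7,7](2) P2=[5,4,0,3,3,2](0)
Move 4: P1 pit0 -> P1=[0,1,2,6,8,7](2) P2=[5,4,0,3,3,2](0)

Answer: 0 1 2 6 8 7 2 5 4 0 3 3 2 0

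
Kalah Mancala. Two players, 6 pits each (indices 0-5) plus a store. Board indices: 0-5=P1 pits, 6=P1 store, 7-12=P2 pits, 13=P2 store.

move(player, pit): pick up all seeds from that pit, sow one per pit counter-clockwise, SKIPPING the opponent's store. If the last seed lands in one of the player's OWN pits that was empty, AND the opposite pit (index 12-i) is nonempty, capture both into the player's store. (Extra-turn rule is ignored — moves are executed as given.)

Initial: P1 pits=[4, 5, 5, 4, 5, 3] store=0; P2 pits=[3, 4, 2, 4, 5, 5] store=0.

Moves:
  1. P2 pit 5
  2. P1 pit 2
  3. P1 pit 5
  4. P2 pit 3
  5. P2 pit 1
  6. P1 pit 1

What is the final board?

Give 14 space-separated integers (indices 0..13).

Answer: 7 0 1 7 7 1 3 6 0 4 1 7 2 3

Derivation:
Move 1: P2 pit5 -> P1=[5,6,6,5,5,3](0) P2=[3,4,2,4,5,0](1)
Move 2: P1 pit2 -> P1=[5,6,0,6,6,4](1) P2=[4,5,2,4,5,0](1)
Move 3: P1 pit5 -> P1=[5,6,0,6,6,0](2) P2=[5,6,3,4,5,0](1)
Move 4: P2 pit3 -> P1=[6,6,0,6,6,0](2) P2=[5,6,3,0,6,1](2)
Move 5: P2 pit1 -> P1=[7,6,0,6,6,0](2) P2=[5,0,4,1,7,2](3)
Move 6: P1 pit1 -> P1=[7,0,1,7,7,1](3) P2=[6,0,4,1,7,2](3)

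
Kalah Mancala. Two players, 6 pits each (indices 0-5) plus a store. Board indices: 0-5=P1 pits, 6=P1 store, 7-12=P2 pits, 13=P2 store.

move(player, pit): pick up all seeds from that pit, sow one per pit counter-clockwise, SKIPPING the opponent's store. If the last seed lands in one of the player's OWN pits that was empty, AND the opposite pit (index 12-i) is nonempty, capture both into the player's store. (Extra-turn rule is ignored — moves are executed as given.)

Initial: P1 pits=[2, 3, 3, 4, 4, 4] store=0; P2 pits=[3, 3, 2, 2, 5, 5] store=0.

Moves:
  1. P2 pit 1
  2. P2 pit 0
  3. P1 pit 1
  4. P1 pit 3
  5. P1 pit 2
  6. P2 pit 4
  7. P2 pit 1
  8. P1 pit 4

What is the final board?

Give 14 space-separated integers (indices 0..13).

Answer: 3 1 1 2 0 7 3 2 1 6 6 1 6 1

Derivation:
Move 1: P2 pit1 -> P1=[2,3,3,4,4,4](0) P2=[3,0,3,3,6,5](0)
Move 2: P2 pit0 -> P1=[2,3,3,4,4,4](0) P2=[0,1,4,4,6,5](0)
Move 3: P1 pit1 -> P1=[2,0,4,5,5,4](0) P2=[0,1,4,4,6,5](0)
Move 4: P1 pit3 -> P1=[2,0,4,0,6,5](1) P2=[1,2,4,4,6,5](0)
Move 5: P1 pit2 -> P1=[2,0,0,1,7,6](2) P2=[1,2,4,4,6,5](0)
Move 6: P2 pit4 -> P1=[3,1,1,2,7,6](2) P2=[1,2,4,4,0,6](1)
Move 7: P2 pit1 -> P1=[3,1,1,2,7,6](2) P2=[1,0,5,5,0,6](1)
Move 8: P1 pit4 -> P1=[3,1,1,2,0,7](3) P2=[2,1,6,6,1,6](1)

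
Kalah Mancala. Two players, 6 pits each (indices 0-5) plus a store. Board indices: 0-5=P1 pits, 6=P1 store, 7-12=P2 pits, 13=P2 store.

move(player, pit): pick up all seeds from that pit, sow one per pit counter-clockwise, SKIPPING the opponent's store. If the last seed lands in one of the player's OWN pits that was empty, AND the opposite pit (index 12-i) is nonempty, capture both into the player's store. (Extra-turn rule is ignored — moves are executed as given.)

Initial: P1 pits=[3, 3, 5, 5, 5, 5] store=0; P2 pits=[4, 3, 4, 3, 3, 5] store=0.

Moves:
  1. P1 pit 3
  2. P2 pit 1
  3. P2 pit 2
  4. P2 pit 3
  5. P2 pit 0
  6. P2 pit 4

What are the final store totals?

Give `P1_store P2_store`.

Answer: 1 3

Derivation:
Move 1: P1 pit3 -> P1=[3,3,5,0,6,6](1) P2=[5,4,4,3,3,5](0)
Move 2: P2 pit1 -> P1=[3,3,5,0,6,6](1) P2=[5,0,5,4,4,6](0)
Move 3: P2 pit2 -> P1=[4,3,5,0,6,6](1) P2=[5,0,0,5,5,7](1)
Move 4: P2 pit3 -> P1=[5,4,5,0,6,6](1) P2=[5,0,0,0,6,8](2)
Move 5: P2 pit0 -> P1=[5,4,5,0,6,6](1) P2=[0,1,1,1,7,9](2)
Move 6: P2 pit4 -> P1=[6,5,6,1,7,6](1) P2=[0,1,1,1,0,10](3)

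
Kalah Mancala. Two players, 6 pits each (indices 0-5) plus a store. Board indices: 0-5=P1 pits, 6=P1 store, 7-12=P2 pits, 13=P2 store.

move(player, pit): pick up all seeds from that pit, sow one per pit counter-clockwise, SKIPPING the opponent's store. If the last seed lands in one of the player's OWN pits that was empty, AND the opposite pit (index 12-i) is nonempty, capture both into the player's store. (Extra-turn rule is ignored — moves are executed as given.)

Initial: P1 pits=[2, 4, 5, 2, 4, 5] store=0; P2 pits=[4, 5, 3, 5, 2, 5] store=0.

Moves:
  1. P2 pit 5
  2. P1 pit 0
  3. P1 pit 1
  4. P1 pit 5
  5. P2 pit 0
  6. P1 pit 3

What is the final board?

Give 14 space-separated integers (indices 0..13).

Answer: 0 0 8 0 6 1 3 1 8 5 7 4 1 2

Derivation:
Move 1: P2 pit5 -> P1=[3,5,6,3,4,5](0) P2=[4,5,3,5,2,0](1)
Move 2: P1 pit0 -> P1=[0,6,7,4,4,5](0) P2=[4,5,3,5,2,0](1)
Move 3: P1 pit1 -> P1=[0,0,8,5,5,6](1) P2=[5,5,3,5,2,0](1)
Move 4: P1 pit5 -> P1=[0,0,8,5,5,0](2) P2=[6,6,4,6,3,0](1)
Move 5: P2 pit0 -> P1=[0,0,8,5,5,0](2) P2=[0,7,5,7,4,1](2)
Move 6: P1 pit3 -> P1=[0,0,8,0,6,1](3) P2=[1,8,5,7,4,1](2)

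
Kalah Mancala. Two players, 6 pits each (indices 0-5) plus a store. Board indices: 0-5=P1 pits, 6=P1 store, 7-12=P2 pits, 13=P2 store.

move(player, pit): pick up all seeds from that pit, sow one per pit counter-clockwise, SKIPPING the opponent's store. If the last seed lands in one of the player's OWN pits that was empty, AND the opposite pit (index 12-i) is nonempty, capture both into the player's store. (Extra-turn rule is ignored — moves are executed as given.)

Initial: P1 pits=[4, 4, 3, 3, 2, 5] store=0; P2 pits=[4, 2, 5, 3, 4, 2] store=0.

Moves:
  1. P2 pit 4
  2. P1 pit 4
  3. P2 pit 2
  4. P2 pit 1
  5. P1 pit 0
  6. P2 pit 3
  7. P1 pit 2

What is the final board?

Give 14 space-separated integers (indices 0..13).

Answer: 1 7 0 5 2 8 3 4 0 1 0 2 5 3

Derivation:
Move 1: P2 pit4 -> P1=[5,5,3,3,2,5](0) P2=[4,2,5,3,0,3](1)
Move 2: P1 pit4 -> P1=[5,5,3,3,0,6](1) P2=[4,2,5,3,0,3](1)
Move 3: P2 pit2 -> P1=[6,5,3,3,0,6](1) P2=[4,2,0,4,1,4](2)
Move 4: P2 pit1 -> P1=[6,5,3,3,0,6](1) P2=[4,0,1,5,1,4](2)
Move 5: P1 pit0 -> P1=[0,6,4,4,1,7](2) P2=[4,0,1,5,1,4](2)
Move 6: P2 pit3 -> P1=[1,7,4,4,1,7](2) P2=[4,0,1,0,2,5](3)
Move 7: P1 pit2 -> P1=[1,7,0,5,2,8](3) P2=[4,0,1,0,2,5](3)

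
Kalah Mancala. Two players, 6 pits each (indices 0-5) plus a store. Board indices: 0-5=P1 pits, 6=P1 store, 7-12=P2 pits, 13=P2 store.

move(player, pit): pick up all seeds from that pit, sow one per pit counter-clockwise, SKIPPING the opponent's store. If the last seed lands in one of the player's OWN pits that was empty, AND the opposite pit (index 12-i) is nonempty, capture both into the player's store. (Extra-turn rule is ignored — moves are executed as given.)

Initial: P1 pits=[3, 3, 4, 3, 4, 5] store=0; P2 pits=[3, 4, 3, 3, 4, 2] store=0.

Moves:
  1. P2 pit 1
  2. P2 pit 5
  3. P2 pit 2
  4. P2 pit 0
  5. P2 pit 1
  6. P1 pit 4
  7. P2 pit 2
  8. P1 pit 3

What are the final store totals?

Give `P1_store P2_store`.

Move 1: P2 pit1 -> P1=[3,3,4,3,4,5](0) P2=[3,0,4,4,5,3](0)
Move 2: P2 pit5 -> P1=[4,4,4,3,4,5](0) P2=[3,0,4,4,5,0](1)
Move 3: P2 pit2 -> P1=[4,4,4,3,4,5](0) P2=[3,0,0,5,6,1](2)
Move 4: P2 pit0 -> P1=[4,4,4,3,4,5](0) P2=[0,1,1,6,6,1](2)
Move 5: P2 pit1 -> P1=[4,4,4,3,4,5](0) P2=[0,0,2,6,6,1](2)
Move 6: P1 pit4 -> P1=[4,4,4,3,0,6](1) P2=[1,1,2,6,6,1](2)
Move 7: P2 pit2 -> P1=[4,4,4,3,0,6](1) P2=[1,1,0,7,7,1](2)
Move 8: P1 pit3 -> P1=[4,4,4,0,1,7](2) P2=[1,1,0,7,7,1](2)

Answer: 2 2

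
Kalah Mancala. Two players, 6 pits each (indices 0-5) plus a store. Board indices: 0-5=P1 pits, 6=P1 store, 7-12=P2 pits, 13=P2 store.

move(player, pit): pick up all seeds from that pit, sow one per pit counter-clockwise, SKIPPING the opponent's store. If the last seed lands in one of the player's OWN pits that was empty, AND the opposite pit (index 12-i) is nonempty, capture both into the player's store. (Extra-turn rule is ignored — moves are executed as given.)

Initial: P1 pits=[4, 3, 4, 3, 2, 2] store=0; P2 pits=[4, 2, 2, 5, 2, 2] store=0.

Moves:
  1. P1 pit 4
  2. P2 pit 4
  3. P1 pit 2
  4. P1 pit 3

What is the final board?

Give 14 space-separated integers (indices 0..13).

Answer: 4 3 0 0 2 5 3 5 2 2 5 0 3 1

Derivation:
Move 1: P1 pit4 -> P1=[4,3,4,3,0,3](1) P2=[4,2,2,5,2,2](0)
Move 2: P2 pit4 -> P1=[4,3,4,3,0,3](1) P2=[4,2,2,5,0,3](1)
Move 3: P1 pit2 -> P1=[4,3,0,4,1,4](2) P2=[4,2,2,5,0,3](1)
Move 4: P1 pit3 -> P1=[4,3,0,0,2,5](3) P2=[5,2,2,5,0,3](1)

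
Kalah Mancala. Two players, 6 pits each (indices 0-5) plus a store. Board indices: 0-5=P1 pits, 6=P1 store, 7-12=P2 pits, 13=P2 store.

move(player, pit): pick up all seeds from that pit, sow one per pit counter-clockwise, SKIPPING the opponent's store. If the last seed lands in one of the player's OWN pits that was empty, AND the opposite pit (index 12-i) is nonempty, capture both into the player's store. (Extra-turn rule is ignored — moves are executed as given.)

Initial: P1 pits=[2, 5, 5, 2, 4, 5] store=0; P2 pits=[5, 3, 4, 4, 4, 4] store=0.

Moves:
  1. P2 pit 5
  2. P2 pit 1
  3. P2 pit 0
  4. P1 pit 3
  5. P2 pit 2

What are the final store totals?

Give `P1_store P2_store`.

Move 1: P2 pit5 -> P1=[3,6,6,2,4,5](0) P2=[5,3,4,4,4,0](1)
Move 2: P2 pit1 -> P1=[3,6,6,2,4,5](0) P2=[5,0,5,5,5,0](1)
Move 3: P2 pit0 -> P1=[0,6,6,2,4,5](0) P2=[0,1,6,6,6,0](5)
Move 4: P1 pit3 -> P1=[0,6,6,0,5,6](0) P2=[0,1,6,6,6,0](5)
Move 5: P2 pit2 -> P1=[1,7,6,0,5,6](0) P2=[0,1,0,7,7,1](6)

Answer: 0 6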